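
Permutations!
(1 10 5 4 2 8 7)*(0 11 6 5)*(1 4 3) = (0 11 6 5 3 1 10)(2 8 7 4) = [11, 10, 8, 1, 2, 3, 5, 4, 7, 9, 0, 6]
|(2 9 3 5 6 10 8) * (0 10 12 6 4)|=8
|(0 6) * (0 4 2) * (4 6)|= 3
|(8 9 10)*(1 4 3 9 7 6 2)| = |(1 4 3 9 10 8 7 6 2)| = 9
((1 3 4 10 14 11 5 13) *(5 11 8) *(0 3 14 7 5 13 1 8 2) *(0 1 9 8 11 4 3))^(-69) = (14)(4 5 13 10 9 11 7 8) = [0, 1, 2, 3, 5, 13, 6, 8, 4, 11, 9, 7, 12, 10, 14]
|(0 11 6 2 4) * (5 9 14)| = 15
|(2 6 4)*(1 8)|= 6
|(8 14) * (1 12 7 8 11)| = |(1 12 7 8 14 11)| = 6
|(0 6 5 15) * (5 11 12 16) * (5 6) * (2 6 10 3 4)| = |(0 5 15)(2 6 11 12 16 10 3 4)| = 24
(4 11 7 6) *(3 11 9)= (3 11 7 6 4 9)= [0, 1, 2, 11, 9, 5, 4, 6, 8, 3, 10, 7]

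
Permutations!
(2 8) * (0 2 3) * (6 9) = [2, 1, 8, 0, 4, 5, 9, 7, 3, 6] = (0 2 8 3)(6 9)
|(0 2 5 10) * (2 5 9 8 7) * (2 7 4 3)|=|(0 5 10)(2 9 8 4 3)|=15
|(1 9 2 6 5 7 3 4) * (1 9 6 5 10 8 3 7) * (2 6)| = |(1 2 5)(3 4 9 6 10 8)| = 6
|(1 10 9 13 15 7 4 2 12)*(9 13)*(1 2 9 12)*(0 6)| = |(0 6)(1 10 13 15 7 4 9 12 2)| = 18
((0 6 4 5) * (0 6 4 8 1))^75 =(0 6)(1 5)(4 8) =[6, 5, 2, 3, 8, 1, 0, 7, 4]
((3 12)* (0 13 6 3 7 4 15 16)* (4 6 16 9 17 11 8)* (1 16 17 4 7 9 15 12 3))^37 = (0 13 17 11 8 7 6 1 16)(4 12 9) = [13, 16, 2, 3, 12, 5, 1, 6, 7, 4, 10, 8, 9, 17, 14, 15, 0, 11]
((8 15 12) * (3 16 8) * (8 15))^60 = (16) = [0, 1, 2, 3, 4, 5, 6, 7, 8, 9, 10, 11, 12, 13, 14, 15, 16]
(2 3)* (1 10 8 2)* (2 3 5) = (1 10 8 3)(2 5) = [0, 10, 5, 1, 4, 2, 6, 7, 3, 9, 8]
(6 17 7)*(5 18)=(5 18)(6 17 7)=[0, 1, 2, 3, 4, 18, 17, 6, 8, 9, 10, 11, 12, 13, 14, 15, 16, 7, 5]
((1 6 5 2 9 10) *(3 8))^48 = (10) = [0, 1, 2, 3, 4, 5, 6, 7, 8, 9, 10]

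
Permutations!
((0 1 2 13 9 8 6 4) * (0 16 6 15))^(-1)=(0 15 8 9 13 2 1)(4 6 16)=[15, 0, 1, 3, 6, 5, 16, 7, 9, 13, 10, 11, 12, 2, 14, 8, 4]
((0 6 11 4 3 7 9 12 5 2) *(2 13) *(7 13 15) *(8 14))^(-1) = (0 2 13 3 4 11 6)(5 12 9 7 15)(8 14) = [2, 1, 13, 4, 11, 12, 0, 15, 14, 7, 10, 6, 9, 3, 8, 5]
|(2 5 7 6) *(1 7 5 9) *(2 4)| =6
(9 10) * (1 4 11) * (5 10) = (1 4 11)(5 10 9) = [0, 4, 2, 3, 11, 10, 6, 7, 8, 5, 9, 1]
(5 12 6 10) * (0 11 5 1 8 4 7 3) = (0 11 5 12 6 10 1 8 4 7 3) = [11, 8, 2, 0, 7, 12, 10, 3, 4, 9, 1, 5, 6]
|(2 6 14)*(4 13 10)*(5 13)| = 12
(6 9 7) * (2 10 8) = [0, 1, 10, 3, 4, 5, 9, 6, 2, 7, 8] = (2 10 8)(6 9 7)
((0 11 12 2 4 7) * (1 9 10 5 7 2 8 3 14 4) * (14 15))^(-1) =(0 7 5 10 9 1 2 4 14 15 3 8 12 11) =[7, 2, 4, 8, 14, 10, 6, 5, 12, 1, 9, 0, 11, 13, 15, 3]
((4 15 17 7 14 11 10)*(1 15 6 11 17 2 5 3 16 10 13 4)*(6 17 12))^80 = [0, 5, 16, 1, 4, 10, 6, 7, 8, 9, 2, 11, 12, 13, 14, 3, 15, 17] = (17)(1 5 10 2 16 15 3)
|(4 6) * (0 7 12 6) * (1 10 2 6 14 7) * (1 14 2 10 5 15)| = 21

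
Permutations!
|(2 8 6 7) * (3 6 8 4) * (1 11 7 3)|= |(1 11 7 2 4)(3 6)|= 10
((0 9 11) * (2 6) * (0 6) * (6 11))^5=[9, 1, 0, 3, 4, 5, 2, 7, 8, 6, 10, 11]=(11)(0 9 6 2)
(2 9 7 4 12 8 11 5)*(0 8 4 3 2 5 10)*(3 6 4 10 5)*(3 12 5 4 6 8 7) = (0 7 8 11 4 5 12 10)(2 9 3) = [7, 1, 9, 2, 5, 12, 6, 8, 11, 3, 0, 4, 10]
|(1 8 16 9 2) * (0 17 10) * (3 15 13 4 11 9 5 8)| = |(0 17 10)(1 3 15 13 4 11 9 2)(5 8 16)| = 24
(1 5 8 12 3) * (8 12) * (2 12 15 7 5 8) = (1 8 2 12 3)(5 15 7) = [0, 8, 12, 1, 4, 15, 6, 5, 2, 9, 10, 11, 3, 13, 14, 7]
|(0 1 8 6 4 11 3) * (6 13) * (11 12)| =9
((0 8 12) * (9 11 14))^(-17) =(0 8 12)(9 11 14) =[8, 1, 2, 3, 4, 5, 6, 7, 12, 11, 10, 14, 0, 13, 9]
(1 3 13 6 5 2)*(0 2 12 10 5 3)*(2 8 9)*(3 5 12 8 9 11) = (0 9 2 1)(3 13 6 5 8 11)(10 12) = [9, 0, 1, 13, 4, 8, 5, 7, 11, 2, 12, 3, 10, 6]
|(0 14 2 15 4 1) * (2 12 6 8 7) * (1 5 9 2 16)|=40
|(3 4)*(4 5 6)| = 4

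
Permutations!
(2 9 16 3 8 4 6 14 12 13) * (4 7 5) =[0, 1, 9, 8, 6, 4, 14, 5, 7, 16, 10, 11, 13, 2, 12, 15, 3] =(2 9 16 3 8 7 5 4 6 14 12 13)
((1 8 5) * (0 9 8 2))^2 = [8, 0, 9, 3, 4, 2, 6, 7, 1, 5] = (0 8 1)(2 9 5)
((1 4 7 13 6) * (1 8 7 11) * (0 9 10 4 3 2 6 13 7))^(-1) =(13)(0 8 6 2 3 1 11 4 10 9) =[8, 11, 3, 1, 10, 5, 2, 7, 6, 0, 9, 4, 12, 13]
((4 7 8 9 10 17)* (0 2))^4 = (4 10 8)(7 17 9) = [0, 1, 2, 3, 10, 5, 6, 17, 4, 7, 8, 11, 12, 13, 14, 15, 16, 9]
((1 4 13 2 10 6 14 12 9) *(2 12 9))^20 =[0, 13, 6, 3, 12, 5, 9, 7, 8, 4, 14, 11, 10, 2, 1] =(1 13 2 6 9 4 12 10 14)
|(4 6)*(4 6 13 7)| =|(4 13 7)| =3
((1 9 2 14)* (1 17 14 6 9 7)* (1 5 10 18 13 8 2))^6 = [0, 8, 10, 3, 4, 6, 18, 2, 5, 13, 9, 11, 12, 7, 14, 15, 16, 17, 1] = (1 8 5 6 18)(2 10 9 13 7)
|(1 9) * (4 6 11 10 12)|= |(1 9)(4 6 11 10 12)|= 10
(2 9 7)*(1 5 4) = (1 5 4)(2 9 7) = [0, 5, 9, 3, 1, 4, 6, 2, 8, 7]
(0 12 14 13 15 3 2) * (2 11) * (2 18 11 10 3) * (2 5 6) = [12, 1, 0, 10, 4, 6, 2, 7, 8, 9, 3, 18, 14, 15, 13, 5, 16, 17, 11] = (0 12 14 13 15 5 6 2)(3 10)(11 18)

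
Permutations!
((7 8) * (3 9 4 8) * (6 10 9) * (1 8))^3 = [0, 3, 2, 9, 7, 5, 4, 10, 6, 8, 1] = (1 3 9 8 6 4 7 10)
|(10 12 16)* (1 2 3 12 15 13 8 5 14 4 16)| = 8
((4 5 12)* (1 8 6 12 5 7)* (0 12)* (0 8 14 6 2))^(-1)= (0 2 8 6 14 1 7 4 12)= [2, 7, 8, 3, 12, 5, 14, 4, 6, 9, 10, 11, 0, 13, 1]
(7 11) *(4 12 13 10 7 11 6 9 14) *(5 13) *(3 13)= (3 13 10 7 6 9 14 4 12 5)= [0, 1, 2, 13, 12, 3, 9, 6, 8, 14, 7, 11, 5, 10, 4]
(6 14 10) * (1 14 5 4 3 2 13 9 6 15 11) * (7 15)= (1 14 10 7 15 11)(2 13 9 6 5 4 3)= [0, 14, 13, 2, 3, 4, 5, 15, 8, 6, 7, 1, 12, 9, 10, 11]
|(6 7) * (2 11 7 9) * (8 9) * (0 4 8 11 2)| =12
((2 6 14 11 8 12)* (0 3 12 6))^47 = (0 2 12 3)(6 8 11 14) = [2, 1, 12, 0, 4, 5, 8, 7, 11, 9, 10, 14, 3, 13, 6]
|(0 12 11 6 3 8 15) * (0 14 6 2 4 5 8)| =11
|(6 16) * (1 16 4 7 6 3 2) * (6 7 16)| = |(1 6 4 16 3 2)| = 6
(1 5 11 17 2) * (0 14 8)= (0 14 8)(1 5 11 17 2)= [14, 5, 1, 3, 4, 11, 6, 7, 0, 9, 10, 17, 12, 13, 8, 15, 16, 2]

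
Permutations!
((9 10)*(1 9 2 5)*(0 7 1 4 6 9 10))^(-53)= [7, 10, 5, 3, 6, 4, 9, 1, 8, 0, 2]= (0 7 1 10 2 5 4 6 9)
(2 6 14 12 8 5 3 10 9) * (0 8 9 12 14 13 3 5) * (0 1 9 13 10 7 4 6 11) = (14)(0 8 1 9 2 11)(3 7 4 6 10 12 13) = [8, 9, 11, 7, 6, 5, 10, 4, 1, 2, 12, 0, 13, 3, 14]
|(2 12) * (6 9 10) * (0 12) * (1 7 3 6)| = |(0 12 2)(1 7 3 6 9 10)| = 6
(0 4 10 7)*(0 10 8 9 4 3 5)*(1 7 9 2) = (0 3 5)(1 7 10 9 4 8 2) = [3, 7, 1, 5, 8, 0, 6, 10, 2, 4, 9]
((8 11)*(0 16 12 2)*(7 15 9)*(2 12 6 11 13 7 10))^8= (0 9 13 6 2 15 8 16 10 7 11)= [9, 1, 15, 3, 4, 5, 2, 11, 16, 13, 7, 0, 12, 6, 14, 8, 10]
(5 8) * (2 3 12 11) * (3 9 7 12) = [0, 1, 9, 3, 4, 8, 6, 12, 5, 7, 10, 2, 11] = (2 9 7 12 11)(5 8)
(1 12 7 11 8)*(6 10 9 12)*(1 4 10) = (1 6)(4 10 9 12 7 11 8) = [0, 6, 2, 3, 10, 5, 1, 11, 4, 12, 9, 8, 7]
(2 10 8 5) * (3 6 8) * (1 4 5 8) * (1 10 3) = (1 4 5 2 3 6 10) = [0, 4, 3, 6, 5, 2, 10, 7, 8, 9, 1]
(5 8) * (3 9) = (3 9)(5 8) = [0, 1, 2, 9, 4, 8, 6, 7, 5, 3]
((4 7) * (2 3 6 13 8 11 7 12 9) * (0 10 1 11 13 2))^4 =(13)(0 7)(1 12)(2 3 6)(4 10)(9 11) =[7, 12, 3, 6, 10, 5, 2, 0, 8, 11, 4, 9, 1, 13]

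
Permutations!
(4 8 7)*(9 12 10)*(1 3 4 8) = (1 3 4)(7 8)(9 12 10) = [0, 3, 2, 4, 1, 5, 6, 8, 7, 12, 9, 11, 10]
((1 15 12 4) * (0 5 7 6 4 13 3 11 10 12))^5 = [1, 6, 2, 3, 7, 15, 5, 0, 8, 9, 10, 11, 12, 13, 14, 4] = (0 1 6 5 15 4 7)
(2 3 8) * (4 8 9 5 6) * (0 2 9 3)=[2, 1, 0, 3, 8, 6, 4, 7, 9, 5]=(0 2)(4 8 9 5 6)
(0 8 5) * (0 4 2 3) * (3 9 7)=(0 8 5 4 2 9 7 3)=[8, 1, 9, 0, 2, 4, 6, 3, 5, 7]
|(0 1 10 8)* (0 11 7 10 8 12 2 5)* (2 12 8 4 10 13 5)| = |(0 1 4 10 8 11 7 13 5)| = 9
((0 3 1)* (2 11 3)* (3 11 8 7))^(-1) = (11)(0 1 3 7 8 2) = [1, 3, 0, 7, 4, 5, 6, 8, 2, 9, 10, 11]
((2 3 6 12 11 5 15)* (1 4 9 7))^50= (1 9)(2 3 6 12 11 5 15)(4 7)= [0, 9, 3, 6, 7, 15, 12, 4, 8, 1, 10, 5, 11, 13, 14, 2]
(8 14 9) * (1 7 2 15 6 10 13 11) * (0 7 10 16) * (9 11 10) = (0 7 2 15 6 16)(1 9 8 14 11)(10 13) = [7, 9, 15, 3, 4, 5, 16, 2, 14, 8, 13, 1, 12, 10, 11, 6, 0]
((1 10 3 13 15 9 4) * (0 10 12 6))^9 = (0 6 12 1 4 9 15 13 3 10) = [6, 4, 2, 10, 9, 5, 12, 7, 8, 15, 0, 11, 1, 3, 14, 13]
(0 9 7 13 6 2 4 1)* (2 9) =(0 2 4 1)(6 9 7 13) =[2, 0, 4, 3, 1, 5, 9, 13, 8, 7, 10, 11, 12, 6]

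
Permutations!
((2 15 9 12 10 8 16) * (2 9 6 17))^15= (2 17 6 15)= [0, 1, 17, 3, 4, 5, 15, 7, 8, 9, 10, 11, 12, 13, 14, 2, 16, 6]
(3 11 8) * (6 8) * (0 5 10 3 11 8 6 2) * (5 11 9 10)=(0 11 2)(3 8 9 10)=[11, 1, 0, 8, 4, 5, 6, 7, 9, 10, 3, 2]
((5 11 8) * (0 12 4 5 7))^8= (0 12 4 5 11 8 7)= [12, 1, 2, 3, 5, 11, 6, 0, 7, 9, 10, 8, 4]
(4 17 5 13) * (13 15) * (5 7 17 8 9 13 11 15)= [0, 1, 2, 3, 8, 5, 6, 17, 9, 13, 10, 15, 12, 4, 14, 11, 16, 7]= (4 8 9 13)(7 17)(11 15)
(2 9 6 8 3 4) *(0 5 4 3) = (0 5 4 2 9 6 8) = [5, 1, 9, 3, 2, 4, 8, 7, 0, 6]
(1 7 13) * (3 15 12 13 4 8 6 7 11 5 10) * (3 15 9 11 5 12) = (1 5 10 15 3 9 11 12 13)(4 8 6 7) = [0, 5, 2, 9, 8, 10, 7, 4, 6, 11, 15, 12, 13, 1, 14, 3]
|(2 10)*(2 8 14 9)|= 5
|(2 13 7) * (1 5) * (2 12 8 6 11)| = |(1 5)(2 13 7 12 8 6 11)| = 14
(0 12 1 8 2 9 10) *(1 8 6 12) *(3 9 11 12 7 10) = (0 1 6 7 10)(2 11 12 8)(3 9) = [1, 6, 11, 9, 4, 5, 7, 10, 2, 3, 0, 12, 8]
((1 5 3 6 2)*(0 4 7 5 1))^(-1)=[2, 1, 6, 5, 0, 7, 3, 4]=(0 2 6 3 5 7 4)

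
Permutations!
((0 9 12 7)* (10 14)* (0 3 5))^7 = (0 9 12 7 3 5)(10 14) = [9, 1, 2, 5, 4, 0, 6, 3, 8, 12, 14, 11, 7, 13, 10]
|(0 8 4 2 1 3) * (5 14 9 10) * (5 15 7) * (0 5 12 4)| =|(0 8)(1 3 5 14 9 10 15 7 12 4 2)| =22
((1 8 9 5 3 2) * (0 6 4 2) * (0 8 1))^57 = [6, 1, 0, 8, 2, 3, 4, 7, 9, 5] = (0 6 4 2)(3 8 9 5)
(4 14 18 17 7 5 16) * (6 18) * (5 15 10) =[0, 1, 2, 3, 14, 16, 18, 15, 8, 9, 5, 11, 12, 13, 6, 10, 4, 7, 17] =(4 14 6 18 17 7 15 10 5 16)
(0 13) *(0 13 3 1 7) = [3, 7, 2, 1, 4, 5, 6, 0, 8, 9, 10, 11, 12, 13] = (13)(0 3 1 7)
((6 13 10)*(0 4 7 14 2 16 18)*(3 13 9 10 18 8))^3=[14, 1, 3, 0, 2, 5, 6, 16, 18, 9, 10, 11, 12, 4, 8, 15, 13, 17, 7]=(0 14 8 18 7 16 13 4 2 3)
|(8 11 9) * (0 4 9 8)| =6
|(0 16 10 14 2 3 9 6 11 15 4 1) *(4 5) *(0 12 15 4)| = 14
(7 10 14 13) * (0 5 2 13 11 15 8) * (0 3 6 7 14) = (0 5 2 13 14 11 15 8 3 6 7 10) = [5, 1, 13, 6, 4, 2, 7, 10, 3, 9, 0, 15, 12, 14, 11, 8]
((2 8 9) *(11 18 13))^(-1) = (2 9 8)(11 13 18) = [0, 1, 9, 3, 4, 5, 6, 7, 2, 8, 10, 13, 12, 18, 14, 15, 16, 17, 11]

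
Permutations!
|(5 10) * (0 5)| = 3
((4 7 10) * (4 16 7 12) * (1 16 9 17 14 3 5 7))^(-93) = (1 16)(3 17 10 5 14 9 7)(4 12) = [0, 16, 2, 17, 12, 14, 6, 3, 8, 7, 5, 11, 4, 13, 9, 15, 1, 10]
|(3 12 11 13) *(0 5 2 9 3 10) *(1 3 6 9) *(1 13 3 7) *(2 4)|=|(0 5 4 2 13 10)(1 7)(3 12 11)(6 9)|=6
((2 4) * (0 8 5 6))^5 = (0 8 5 6)(2 4) = [8, 1, 4, 3, 2, 6, 0, 7, 5]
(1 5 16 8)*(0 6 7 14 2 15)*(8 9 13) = [6, 5, 15, 3, 4, 16, 7, 14, 1, 13, 10, 11, 12, 8, 2, 0, 9] = (0 6 7 14 2 15)(1 5 16 9 13 8)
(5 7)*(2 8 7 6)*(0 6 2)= (0 6)(2 8 7 5)= [6, 1, 8, 3, 4, 2, 0, 5, 7]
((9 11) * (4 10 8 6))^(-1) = (4 6 8 10)(9 11) = [0, 1, 2, 3, 6, 5, 8, 7, 10, 11, 4, 9]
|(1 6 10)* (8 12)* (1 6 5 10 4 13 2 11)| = 8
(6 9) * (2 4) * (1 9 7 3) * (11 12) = (1 9 6 7 3)(2 4)(11 12) = [0, 9, 4, 1, 2, 5, 7, 3, 8, 6, 10, 12, 11]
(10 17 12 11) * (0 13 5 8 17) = (0 13 5 8 17 12 11 10) = [13, 1, 2, 3, 4, 8, 6, 7, 17, 9, 0, 10, 11, 5, 14, 15, 16, 12]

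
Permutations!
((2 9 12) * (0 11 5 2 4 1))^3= (0 2 4 11 9 1 5 12)= [2, 5, 4, 3, 11, 12, 6, 7, 8, 1, 10, 9, 0]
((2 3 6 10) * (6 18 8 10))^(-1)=[0, 1, 10, 2, 4, 5, 6, 7, 18, 9, 8, 11, 12, 13, 14, 15, 16, 17, 3]=(2 10 8 18 3)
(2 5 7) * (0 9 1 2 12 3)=(0 9 1 2 5 7 12 3)=[9, 2, 5, 0, 4, 7, 6, 12, 8, 1, 10, 11, 3]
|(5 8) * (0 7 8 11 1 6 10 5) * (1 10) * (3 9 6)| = 12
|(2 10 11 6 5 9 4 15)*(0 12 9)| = |(0 12 9 4 15 2 10 11 6 5)| = 10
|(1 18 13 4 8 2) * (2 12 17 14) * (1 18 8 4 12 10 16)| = |(1 8 10 16)(2 18 13 12 17 14)| = 12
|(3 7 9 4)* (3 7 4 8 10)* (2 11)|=|(2 11)(3 4 7 9 8 10)|=6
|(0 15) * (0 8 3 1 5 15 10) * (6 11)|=10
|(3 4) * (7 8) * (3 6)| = |(3 4 6)(7 8)| = 6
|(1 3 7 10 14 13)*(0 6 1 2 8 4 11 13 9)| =|(0 6 1 3 7 10 14 9)(2 8 4 11 13)| =40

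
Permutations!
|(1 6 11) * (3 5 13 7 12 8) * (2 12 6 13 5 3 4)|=|(1 13 7 6 11)(2 12 8 4)|=20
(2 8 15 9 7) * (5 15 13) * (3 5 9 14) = (2 8 13 9 7)(3 5 15 14) = [0, 1, 8, 5, 4, 15, 6, 2, 13, 7, 10, 11, 12, 9, 3, 14]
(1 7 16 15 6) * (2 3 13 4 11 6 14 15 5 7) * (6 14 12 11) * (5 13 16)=[0, 2, 3, 16, 6, 7, 1, 5, 8, 9, 10, 14, 11, 4, 15, 12, 13]=(1 2 3 16 13 4 6)(5 7)(11 14 15 12)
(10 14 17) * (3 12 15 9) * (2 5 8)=[0, 1, 5, 12, 4, 8, 6, 7, 2, 3, 14, 11, 15, 13, 17, 9, 16, 10]=(2 5 8)(3 12 15 9)(10 14 17)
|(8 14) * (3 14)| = |(3 14 8)| = 3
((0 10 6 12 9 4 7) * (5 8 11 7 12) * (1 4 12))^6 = (12)(0 7 11 8 5 6 10) = [7, 1, 2, 3, 4, 6, 10, 11, 5, 9, 0, 8, 12]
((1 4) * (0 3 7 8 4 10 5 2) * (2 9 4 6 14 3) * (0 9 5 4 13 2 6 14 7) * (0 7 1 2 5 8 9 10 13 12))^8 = (0 7 8 1 12 3 5 6 9 14 13)(2 4 10) = [7, 12, 4, 5, 10, 6, 9, 8, 1, 14, 2, 11, 3, 0, 13]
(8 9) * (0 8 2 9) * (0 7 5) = (0 8 7 5)(2 9) = [8, 1, 9, 3, 4, 0, 6, 5, 7, 2]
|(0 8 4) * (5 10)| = |(0 8 4)(5 10)| = 6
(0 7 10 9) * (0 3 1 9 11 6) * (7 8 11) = (0 8 11 6)(1 9 3)(7 10) = [8, 9, 2, 1, 4, 5, 0, 10, 11, 3, 7, 6]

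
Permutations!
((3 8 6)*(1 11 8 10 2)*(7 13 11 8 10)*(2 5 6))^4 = (1 8 2)(3 10 7 5 13 6 11) = [0, 8, 1, 10, 4, 13, 11, 5, 2, 9, 7, 3, 12, 6]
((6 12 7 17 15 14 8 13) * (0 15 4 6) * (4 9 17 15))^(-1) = (0 13 8 14 15 7 12 6 4)(9 17) = [13, 1, 2, 3, 0, 5, 4, 12, 14, 17, 10, 11, 6, 8, 15, 7, 16, 9]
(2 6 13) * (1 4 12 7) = [0, 4, 6, 3, 12, 5, 13, 1, 8, 9, 10, 11, 7, 2] = (1 4 12 7)(2 6 13)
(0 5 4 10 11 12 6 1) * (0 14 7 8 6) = (0 5 4 10 11 12)(1 14 7 8 6) = [5, 14, 2, 3, 10, 4, 1, 8, 6, 9, 11, 12, 0, 13, 7]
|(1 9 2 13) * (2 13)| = 3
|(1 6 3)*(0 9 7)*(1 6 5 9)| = |(0 1 5 9 7)(3 6)| = 10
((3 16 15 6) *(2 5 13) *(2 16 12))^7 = (2 12 3 6 15 16 13 5) = [0, 1, 12, 6, 4, 2, 15, 7, 8, 9, 10, 11, 3, 5, 14, 16, 13]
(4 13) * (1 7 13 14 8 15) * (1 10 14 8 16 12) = [0, 7, 2, 3, 8, 5, 6, 13, 15, 9, 14, 11, 1, 4, 16, 10, 12] = (1 7 13 4 8 15 10 14 16 12)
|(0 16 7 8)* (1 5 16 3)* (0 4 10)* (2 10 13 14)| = |(0 3 1 5 16 7 8 4 13 14 2 10)| = 12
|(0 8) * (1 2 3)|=|(0 8)(1 2 3)|=6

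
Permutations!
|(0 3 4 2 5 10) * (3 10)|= |(0 10)(2 5 3 4)|= 4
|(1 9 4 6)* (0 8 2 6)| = |(0 8 2 6 1 9 4)| = 7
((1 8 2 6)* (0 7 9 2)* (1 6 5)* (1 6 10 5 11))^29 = [7, 8, 11, 3, 4, 10, 5, 9, 0, 2, 6, 1] = (0 7 9 2 11 1 8)(5 10 6)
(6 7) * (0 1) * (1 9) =(0 9 1)(6 7) =[9, 0, 2, 3, 4, 5, 7, 6, 8, 1]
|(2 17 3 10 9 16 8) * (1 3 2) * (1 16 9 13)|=4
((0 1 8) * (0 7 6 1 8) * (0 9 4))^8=(0 8 7 6 1 9 4)=[8, 9, 2, 3, 0, 5, 1, 6, 7, 4]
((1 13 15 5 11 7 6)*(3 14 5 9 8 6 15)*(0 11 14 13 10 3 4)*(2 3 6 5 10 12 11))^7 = [3, 5, 13, 4, 2, 7, 8, 6, 11, 12, 9, 10, 14, 0, 15, 1] = (0 3 4 2 13)(1 5 7 6 8 11 10 9 12 14 15)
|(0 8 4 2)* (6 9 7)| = |(0 8 4 2)(6 9 7)| = 12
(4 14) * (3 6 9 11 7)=(3 6 9 11 7)(4 14)=[0, 1, 2, 6, 14, 5, 9, 3, 8, 11, 10, 7, 12, 13, 4]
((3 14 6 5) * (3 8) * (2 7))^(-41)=(2 7)(3 8 5 6 14)=[0, 1, 7, 8, 4, 6, 14, 2, 5, 9, 10, 11, 12, 13, 3]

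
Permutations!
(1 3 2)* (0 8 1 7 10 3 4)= (0 8 1 4)(2 7 10 3)= [8, 4, 7, 2, 0, 5, 6, 10, 1, 9, 3]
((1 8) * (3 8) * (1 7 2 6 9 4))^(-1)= (1 4 9 6 2 7 8 3)= [0, 4, 7, 1, 9, 5, 2, 8, 3, 6]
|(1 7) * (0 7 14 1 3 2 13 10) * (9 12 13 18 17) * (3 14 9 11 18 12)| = 30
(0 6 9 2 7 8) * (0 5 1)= (0 6 9 2 7 8 5 1)= [6, 0, 7, 3, 4, 1, 9, 8, 5, 2]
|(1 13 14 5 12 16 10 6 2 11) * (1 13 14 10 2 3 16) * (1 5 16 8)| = 10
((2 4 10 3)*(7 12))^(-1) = [0, 1, 3, 10, 2, 5, 6, 12, 8, 9, 4, 11, 7] = (2 3 10 4)(7 12)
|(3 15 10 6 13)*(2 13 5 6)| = 10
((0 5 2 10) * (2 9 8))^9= (0 8)(2 5)(9 10)= [8, 1, 5, 3, 4, 2, 6, 7, 0, 10, 9]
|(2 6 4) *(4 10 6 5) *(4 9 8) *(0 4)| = |(0 4 2 5 9 8)(6 10)| = 6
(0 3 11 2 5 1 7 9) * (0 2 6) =[3, 7, 5, 11, 4, 1, 0, 9, 8, 2, 10, 6] =(0 3 11 6)(1 7 9 2 5)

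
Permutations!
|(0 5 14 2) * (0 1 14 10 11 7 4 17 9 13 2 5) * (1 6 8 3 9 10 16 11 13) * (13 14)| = 56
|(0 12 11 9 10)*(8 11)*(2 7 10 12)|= |(0 2 7 10)(8 11 9 12)|= 4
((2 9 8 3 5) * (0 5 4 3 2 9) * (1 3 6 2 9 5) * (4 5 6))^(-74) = (9)(0 6 3)(1 2 5) = [6, 2, 5, 0, 4, 1, 3, 7, 8, 9]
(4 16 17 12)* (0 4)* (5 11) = (0 4 16 17 12)(5 11) = [4, 1, 2, 3, 16, 11, 6, 7, 8, 9, 10, 5, 0, 13, 14, 15, 17, 12]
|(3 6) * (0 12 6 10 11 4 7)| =|(0 12 6 3 10 11 4 7)| =8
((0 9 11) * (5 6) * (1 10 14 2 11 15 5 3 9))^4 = (0 2 10)(1 11 14)(3 6 5 15 9) = [2, 11, 10, 6, 4, 15, 5, 7, 8, 3, 0, 14, 12, 13, 1, 9]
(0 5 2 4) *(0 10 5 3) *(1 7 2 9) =(0 3)(1 7 2 4 10 5 9) =[3, 7, 4, 0, 10, 9, 6, 2, 8, 1, 5]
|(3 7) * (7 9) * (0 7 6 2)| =6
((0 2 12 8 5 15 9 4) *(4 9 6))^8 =[0, 1, 2, 3, 4, 5, 6, 7, 8, 9, 10, 11, 12, 13, 14, 15] =(15)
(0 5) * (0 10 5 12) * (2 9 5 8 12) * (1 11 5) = (0 2 9 1 11 5 10 8 12) = [2, 11, 9, 3, 4, 10, 6, 7, 12, 1, 8, 5, 0]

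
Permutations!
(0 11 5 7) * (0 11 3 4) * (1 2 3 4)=(0 4)(1 2 3)(5 7 11)=[4, 2, 3, 1, 0, 7, 6, 11, 8, 9, 10, 5]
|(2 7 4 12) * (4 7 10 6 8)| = 6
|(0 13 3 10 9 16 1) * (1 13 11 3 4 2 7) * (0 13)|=30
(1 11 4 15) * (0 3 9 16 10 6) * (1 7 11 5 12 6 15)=(0 3 9 16 10 15 7 11 4 1 5 12 6)=[3, 5, 2, 9, 1, 12, 0, 11, 8, 16, 15, 4, 6, 13, 14, 7, 10]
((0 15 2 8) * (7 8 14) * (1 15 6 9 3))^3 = (0 3 2 8 9 15 7 6 1 14) = [3, 14, 8, 2, 4, 5, 1, 6, 9, 15, 10, 11, 12, 13, 0, 7]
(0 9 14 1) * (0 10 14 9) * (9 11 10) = (1 9 11 10 14) = [0, 9, 2, 3, 4, 5, 6, 7, 8, 11, 14, 10, 12, 13, 1]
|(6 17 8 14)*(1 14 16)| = |(1 14 6 17 8 16)| = 6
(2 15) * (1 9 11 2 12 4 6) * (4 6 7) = (1 9 11 2 15 12 6)(4 7) = [0, 9, 15, 3, 7, 5, 1, 4, 8, 11, 10, 2, 6, 13, 14, 12]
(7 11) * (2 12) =(2 12)(7 11) =[0, 1, 12, 3, 4, 5, 6, 11, 8, 9, 10, 7, 2]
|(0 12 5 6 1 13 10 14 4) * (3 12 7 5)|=18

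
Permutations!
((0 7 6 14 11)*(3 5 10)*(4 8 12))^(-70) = (14)(3 10 5)(4 12 8) = [0, 1, 2, 10, 12, 3, 6, 7, 4, 9, 5, 11, 8, 13, 14]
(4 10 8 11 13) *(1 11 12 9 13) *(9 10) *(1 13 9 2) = [0, 11, 1, 3, 2, 5, 6, 7, 12, 9, 8, 13, 10, 4] = (1 11 13 4 2)(8 12 10)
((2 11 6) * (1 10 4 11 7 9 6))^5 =(1 10 4 11)(2 7 9 6) =[0, 10, 7, 3, 11, 5, 2, 9, 8, 6, 4, 1]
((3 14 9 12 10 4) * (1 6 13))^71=(1 13 6)(3 4 10 12 9 14)=[0, 13, 2, 4, 10, 5, 1, 7, 8, 14, 12, 11, 9, 6, 3]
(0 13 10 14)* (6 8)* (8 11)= (0 13 10 14)(6 11 8)= [13, 1, 2, 3, 4, 5, 11, 7, 6, 9, 14, 8, 12, 10, 0]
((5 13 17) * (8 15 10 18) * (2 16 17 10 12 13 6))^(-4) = (2 16 17 5 6)(8 12 10)(13 18 15) = [0, 1, 16, 3, 4, 6, 2, 7, 12, 9, 8, 11, 10, 18, 14, 13, 17, 5, 15]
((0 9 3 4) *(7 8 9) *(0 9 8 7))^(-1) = (3 9 4) = [0, 1, 2, 9, 3, 5, 6, 7, 8, 4]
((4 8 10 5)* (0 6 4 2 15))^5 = [5, 1, 8, 3, 15, 4, 2, 7, 0, 9, 6, 11, 12, 13, 14, 10] = (0 5 4 15 10 6 2 8)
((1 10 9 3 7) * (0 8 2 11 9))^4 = (0 9 10 11 1 2 7 8 3) = [9, 2, 7, 0, 4, 5, 6, 8, 3, 10, 11, 1]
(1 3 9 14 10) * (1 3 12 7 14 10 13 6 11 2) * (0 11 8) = (0 11 2 1 12 7 14 13 6 8)(3 9 10) = [11, 12, 1, 9, 4, 5, 8, 14, 0, 10, 3, 2, 7, 6, 13]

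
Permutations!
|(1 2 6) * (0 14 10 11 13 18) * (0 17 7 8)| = |(0 14 10 11 13 18 17 7 8)(1 2 6)| = 9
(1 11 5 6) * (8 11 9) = (1 9 8 11 5 6) = [0, 9, 2, 3, 4, 6, 1, 7, 11, 8, 10, 5]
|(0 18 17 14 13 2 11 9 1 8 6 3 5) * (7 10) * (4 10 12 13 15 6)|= |(0 18 17 14 15 6 3 5)(1 8 4 10 7 12 13 2 11 9)|= 40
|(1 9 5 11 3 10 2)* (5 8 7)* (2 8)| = 6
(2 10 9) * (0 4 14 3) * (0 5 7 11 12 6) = (0 4 14 3 5 7 11 12 6)(2 10 9) = [4, 1, 10, 5, 14, 7, 0, 11, 8, 2, 9, 12, 6, 13, 3]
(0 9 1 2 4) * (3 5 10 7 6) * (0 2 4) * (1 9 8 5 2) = [8, 4, 0, 2, 1, 10, 3, 6, 5, 9, 7] = (0 8 5 10 7 6 3 2)(1 4)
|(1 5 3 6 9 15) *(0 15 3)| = |(0 15 1 5)(3 6 9)| = 12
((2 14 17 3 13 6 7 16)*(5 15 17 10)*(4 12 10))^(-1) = [0, 1, 16, 17, 14, 10, 13, 6, 8, 9, 12, 11, 4, 3, 2, 5, 7, 15] = (2 16 7 6 13 3 17 15 5 10 12 4 14)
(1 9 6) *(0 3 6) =(0 3 6 1 9) =[3, 9, 2, 6, 4, 5, 1, 7, 8, 0]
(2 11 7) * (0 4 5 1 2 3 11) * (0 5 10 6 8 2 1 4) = (2 5 4 10 6 8)(3 11 7) = [0, 1, 5, 11, 10, 4, 8, 3, 2, 9, 6, 7]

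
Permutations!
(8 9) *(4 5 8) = (4 5 8 9) = [0, 1, 2, 3, 5, 8, 6, 7, 9, 4]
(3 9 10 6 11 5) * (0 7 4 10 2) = (0 7 4 10 6 11 5 3 9 2) = [7, 1, 0, 9, 10, 3, 11, 4, 8, 2, 6, 5]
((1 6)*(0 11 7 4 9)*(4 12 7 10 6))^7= (7 12)= [0, 1, 2, 3, 4, 5, 6, 12, 8, 9, 10, 11, 7]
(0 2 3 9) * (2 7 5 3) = (0 7 5 3 9) = [7, 1, 2, 9, 4, 3, 6, 5, 8, 0]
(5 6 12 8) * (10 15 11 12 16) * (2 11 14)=(2 11 12 8 5 6 16 10 15 14)=[0, 1, 11, 3, 4, 6, 16, 7, 5, 9, 15, 12, 8, 13, 2, 14, 10]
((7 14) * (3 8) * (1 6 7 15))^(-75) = [0, 1, 2, 8, 4, 5, 6, 7, 3, 9, 10, 11, 12, 13, 14, 15] = (15)(3 8)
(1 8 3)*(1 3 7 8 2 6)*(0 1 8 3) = (0 1 2 6 8 7 3) = [1, 2, 6, 0, 4, 5, 8, 3, 7]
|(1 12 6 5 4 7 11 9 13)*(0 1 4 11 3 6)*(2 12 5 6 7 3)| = |(0 1 5 11 9 13 4 3 7 2 12)| = 11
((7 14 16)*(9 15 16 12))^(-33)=(7 9)(12 16)(14 15)=[0, 1, 2, 3, 4, 5, 6, 9, 8, 7, 10, 11, 16, 13, 15, 14, 12]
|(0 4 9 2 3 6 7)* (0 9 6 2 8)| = |(0 4 6 7 9 8)(2 3)| = 6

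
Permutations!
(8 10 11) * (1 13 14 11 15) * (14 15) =(1 13 15)(8 10 14 11) =[0, 13, 2, 3, 4, 5, 6, 7, 10, 9, 14, 8, 12, 15, 11, 1]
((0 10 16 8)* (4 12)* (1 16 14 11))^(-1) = [8, 11, 2, 3, 12, 5, 6, 7, 16, 9, 0, 14, 4, 13, 10, 15, 1] = (0 8 16 1 11 14 10)(4 12)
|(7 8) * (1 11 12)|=6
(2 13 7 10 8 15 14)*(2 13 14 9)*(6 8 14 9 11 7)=(2 9)(6 8 15 11 7 10 14 13)=[0, 1, 9, 3, 4, 5, 8, 10, 15, 2, 14, 7, 12, 6, 13, 11]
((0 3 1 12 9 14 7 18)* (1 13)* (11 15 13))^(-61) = (0 1 18 13 7 15 14 11 9 3 12) = [1, 18, 2, 12, 4, 5, 6, 15, 8, 3, 10, 9, 0, 7, 11, 14, 16, 17, 13]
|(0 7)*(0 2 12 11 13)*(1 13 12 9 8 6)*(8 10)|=|(0 7 2 9 10 8 6 1 13)(11 12)|=18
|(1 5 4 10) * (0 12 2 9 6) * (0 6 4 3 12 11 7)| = |(0 11 7)(1 5 3 12 2 9 4 10)| = 24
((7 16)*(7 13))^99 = [0, 1, 2, 3, 4, 5, 6, 7, 8, 9, 10, 11, 12, 13, 14, 15, 16] = (16)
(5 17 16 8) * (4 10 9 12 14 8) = [0, 1, 2, 3, 10, 17, 6, 7, 5, 12, 9, 11, 14, 13, 8, 15, 4, 16] = (4 10 9 12 14 8 5 17 16)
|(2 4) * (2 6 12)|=4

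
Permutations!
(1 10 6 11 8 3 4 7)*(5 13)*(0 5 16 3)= [5, 10, 2, 4, 7, 13, 11, 1, 0, 9, 6, 8, 12, 16, 14, 15, 3]= (0 5 13 16 3 4 7 1 10 6 11 8)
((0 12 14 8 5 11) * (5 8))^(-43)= (0 14 11 12 5)= [14, 1, 2, 3, 4, 0, 6, 7, 8, 9, 10, 12, 5, 13, 11]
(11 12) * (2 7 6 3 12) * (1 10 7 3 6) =(1 10 7)(2 3 12 11) =[0, 10, 3, 12, 4, 5, 6, 1, 8, 9, 7, 2, 11]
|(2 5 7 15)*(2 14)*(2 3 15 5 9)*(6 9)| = |(2 6 9)(3 15 14)(5 7)| = 6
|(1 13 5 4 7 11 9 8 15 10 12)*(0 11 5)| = 9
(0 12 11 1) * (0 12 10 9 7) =(0 10 9 7)(1 12 11) =[10, 12, 2, 3, 4, 5, 6, 0, 8, 7, 9, 1, 11]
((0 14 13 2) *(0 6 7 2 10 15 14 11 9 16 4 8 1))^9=(0 9 4 1 11 16 8)(10 15 14 13)=[9, 11, 2, 3, 1, 5, 6, 7, 0, 4, 15, 16, 12, 10, 13, 14, 8]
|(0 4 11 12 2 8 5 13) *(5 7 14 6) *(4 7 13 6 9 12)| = 8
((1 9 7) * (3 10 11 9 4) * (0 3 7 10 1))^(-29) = (0 3 1 4 7)(9 10 11) = [3, 4, 2, 1, 7, 5, 6, 0, 8, 10, 11, 9]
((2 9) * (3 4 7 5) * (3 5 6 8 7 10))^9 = (10)(2 9) = [0, 1, 9, 3, 4, 5, 6, 7, 8, 2, 10]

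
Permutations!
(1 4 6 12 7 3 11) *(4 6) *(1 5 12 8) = [0, 6, 2, 11, 4, 12, 8, 3, 1, 9, 10, 5, 7] = (1 6 8)(3 11 5 12 7)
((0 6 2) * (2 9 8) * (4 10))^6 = [6, 1, 0, 3, 4, 5, 9, 7, 2, 8, 10] = (10)(0 6 9 8 2)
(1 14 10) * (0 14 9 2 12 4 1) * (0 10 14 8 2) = (14)(0 8 2 12 4 1 9) = [8, 9, 12, 3, 1, 5, 6, 7, 2, 0, 10, 11, 4, 13, 14]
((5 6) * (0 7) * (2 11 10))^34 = (2 11 10) = [0, 1, 11, 3, 4, 5, 6, 7, 8, 9, 2, 10]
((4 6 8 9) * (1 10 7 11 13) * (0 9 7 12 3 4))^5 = (0 9)(1 6)(3 11)(4 13)(7 12)(8 10) = [9, 6, 2, 11, 13, 5, 1, 12, 10, 0, 8, 3, 7, 4]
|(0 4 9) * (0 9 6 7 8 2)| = |(9)(0 4 6 7 8 2)| = 6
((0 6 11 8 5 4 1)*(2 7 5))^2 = [11, 6, 5, 3, 0, 1, 8, 4, 7, 9, 10, 2] = (0 11 2 5 1 6 8 7 4)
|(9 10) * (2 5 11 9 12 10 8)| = 10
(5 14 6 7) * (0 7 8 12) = (0 7 5 14 6 8 12) = [7, 1, 2, 3, 4, 14, 8, 5, 12, 9, 10, 11, 0, 13, 6]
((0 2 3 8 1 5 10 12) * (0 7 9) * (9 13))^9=(0 13 12 5 8 2 9 7 10 1 3)=[13, 3, 9, 0, 4, 8, 6, 10, 2, 7, 1, 11, 5, 12]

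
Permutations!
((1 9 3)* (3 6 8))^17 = (1 6 3 9 8) = [0, 6, 2, 9, 4, 5, 3, 7, 1, 8]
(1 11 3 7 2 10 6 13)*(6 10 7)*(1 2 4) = [0, 11, 7, 6, 1, 5, 13, 4, 8, 9, 10, 3, 12, 2] = (1 11 3 6 13 2 7 4)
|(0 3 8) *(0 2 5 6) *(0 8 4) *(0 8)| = 7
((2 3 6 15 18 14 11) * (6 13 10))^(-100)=(2 11 14 18 15 6 10 13 3)=[0, 1, 11, 2, 4, 5, 10, 7, 8, 9, 13, 14, 12, 3, 18, 6, 16, 17, 15]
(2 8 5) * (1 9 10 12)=(1 9 10 12)(2 8 5)=[0, 9, 8, 3, 4, 2, 6, 7, 5, 10, 12, 11, 1]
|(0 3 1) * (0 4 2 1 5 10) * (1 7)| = 4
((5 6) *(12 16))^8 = (16) = [0, 1, 2, 3, 4, 5, 6, 7, 8, 9, 10, 11, 12, 13, 14, 15, 16]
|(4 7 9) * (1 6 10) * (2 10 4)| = 7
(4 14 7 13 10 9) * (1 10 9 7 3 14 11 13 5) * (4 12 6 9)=(1 10 7 5)(3 14)(4 11 13)(6 9 12)=[0, 10, 2, 14, 11, 1, 9, 5, 8, 12, 7, 13, 6, 4, 3]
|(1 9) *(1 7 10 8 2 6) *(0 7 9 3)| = |(0 7 10 8 2 6 1 3)| = 8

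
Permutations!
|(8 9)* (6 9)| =3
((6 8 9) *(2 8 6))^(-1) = [0, 1, 9, 3, 4, 5, 6, 7, 2, 8] = (2 9 8)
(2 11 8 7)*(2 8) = (2 11)(7 8) = [0, 1, 11, 3, 4, 5, 6, 8, 7, 9, 10, 2]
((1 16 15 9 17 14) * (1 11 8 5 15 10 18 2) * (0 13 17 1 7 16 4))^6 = (0 5 13 15 17 9 14 1 11 4 8)(2 7 16 10 18) = [5, 11, 7, 3, 8, 13, 6, 16, 0, 14, 18, 4, 12, 15, 1, 17, 10, 9, 2]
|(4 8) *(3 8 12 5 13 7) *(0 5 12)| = |(0 5 13 7 3 8 4)| = 7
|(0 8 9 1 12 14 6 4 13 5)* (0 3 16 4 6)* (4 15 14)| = |(0 8 9 1 12 4 13 5 3 16 15 14)| = 12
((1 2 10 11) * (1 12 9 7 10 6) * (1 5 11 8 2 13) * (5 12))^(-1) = [0, 13, 8, 3, 4, 11, 2, 9, 10, 12, 7, 5, 6, 1] = (1 13)(2 8 10 7 9 12 6)(5 11)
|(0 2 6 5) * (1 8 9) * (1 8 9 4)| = |(0 2 6 5)(1 9 8 4)| = 4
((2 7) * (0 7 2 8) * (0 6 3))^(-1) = (0 3 6 8 7) = [3, 1, 2, 6, 4, 5, 8, 0, 7]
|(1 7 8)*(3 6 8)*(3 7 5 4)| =6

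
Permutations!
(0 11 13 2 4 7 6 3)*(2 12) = (0 11 13 12 2 4 7 6 3) = [11, 1, 4, 0, 7, 5, 3, 6, 8, 9, 10, 13, 2, 12]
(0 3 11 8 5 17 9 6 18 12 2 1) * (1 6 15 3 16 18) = (0 16 18 12 2 6 1)(3 11 8 5 17 9 15) = [16, 0, 6, 11, 4, 17, 1, 7, 5, 15, 10, 8, 2, 13, 14, 3, 18, 9, 12]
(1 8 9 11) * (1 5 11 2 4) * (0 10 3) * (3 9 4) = [10, 8, 3, 0, 1, 11, 6, 7, 4, 2, 9, 5] = (0 10 9 2 3)(1 8 4)(5 11)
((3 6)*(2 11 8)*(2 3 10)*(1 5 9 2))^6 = (1 3 2)(5 6 11)(8 9 10) = [0, 3, 1, 2, 4, 6, 11, 7, 9, 10, 8, 5]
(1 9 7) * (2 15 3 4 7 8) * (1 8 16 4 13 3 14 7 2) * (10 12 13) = (1 9 16 4 2 15 14 7 8)(3 10 12 13) = [0, 9, 15, 10, 2, 5, 6, 8, 1, 16, 12, 11, 13, 3, 7, 14, 4]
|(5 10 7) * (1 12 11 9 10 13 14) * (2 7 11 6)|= |(1 12 6 2 7 5 13 14)(9 10 11)|= 24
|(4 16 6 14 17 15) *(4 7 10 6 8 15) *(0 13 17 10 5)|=|(0 13 17 4 16 8 15 7 5)(6 14 10)|=9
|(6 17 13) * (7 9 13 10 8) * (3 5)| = |(3 5)(6 17 10 8 7 9 13)| = 14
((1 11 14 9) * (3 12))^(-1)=(1 9 14 11)(3 12)=[0, 9, 2, 12, 4, 5, 6, 7, 8, 14, 10, 1, 3, 13, 11]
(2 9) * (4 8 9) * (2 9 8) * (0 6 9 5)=(0 6 9 5)(2 4)=[6, 1, 4, 3, 2, 0, 9, 7, 8, 5]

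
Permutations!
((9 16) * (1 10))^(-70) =(16) =[0, 1, 2, 3, 4, 5, 6, 7, 8, 9, 10, 11, 12, 13, 14, 15, 16]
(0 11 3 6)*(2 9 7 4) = (0 11 3 6)(2 9 7 4) = [11, 1, 9, 6, 2, 5, 0, 4, 8, 7, 10, 3]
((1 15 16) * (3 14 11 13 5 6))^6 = (16) = [0, 1, 2, 3, 4, 5, 6, 7, 8, 9, 10, 11, 12, 13, 14, 15, 16]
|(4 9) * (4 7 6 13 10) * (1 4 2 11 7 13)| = 9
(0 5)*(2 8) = (0 5)(2 8) = [5, 1, 8, 3, 4, 0, 6, 7, 2]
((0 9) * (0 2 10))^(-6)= [2, 1, 0, 3, 4, 5, 6, 7, 8, 10, 9]= (0 2)(9 10)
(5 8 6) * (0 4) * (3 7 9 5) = [4, 1, 2, 7, 0, 8, 3, 9, 6, 5] = (0 4)(3 7 9 5 8 6)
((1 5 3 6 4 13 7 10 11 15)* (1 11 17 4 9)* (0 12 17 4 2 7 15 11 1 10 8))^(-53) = (0 12 17 2 7 8)(1 5 3 6 9 10 4 13 15) = [12, 5, 7, 6, 13, 3, 9, 8, 0, 10, 4, 11, 17, 15, 14, 1, 16, 2]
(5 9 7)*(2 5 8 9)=(2 5)(7 8 9)=[0, 1, 5, 3, 4, 2, 6, 8, 9, 7]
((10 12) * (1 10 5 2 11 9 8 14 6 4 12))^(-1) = (1 10)(2 5 12 4 6 14 8 9 11) = [0, 10, 5, 3, 6, 12, 14, 7, 9, 11, 1, 2, 4, 13, 8]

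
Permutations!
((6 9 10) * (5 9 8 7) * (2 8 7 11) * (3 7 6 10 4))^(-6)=[0, 1, 2, 4, 9, 7, 6, 3, 8, 5, 10, 11]=(11)(3 4 9 5 7)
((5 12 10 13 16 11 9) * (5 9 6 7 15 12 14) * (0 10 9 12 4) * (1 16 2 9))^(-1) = (0 4 15 7 6 11 16 1 12 9 2 13 10)(5 14) = [4, 12, 13, 3, 15, 14, 11, 6, 8, 2, 0, 16, 9, 10, 5, 7, 1]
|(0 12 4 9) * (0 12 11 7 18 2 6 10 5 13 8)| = |(0 11 7 18 2 6 10 5 13 8)(4 9 12)| = 30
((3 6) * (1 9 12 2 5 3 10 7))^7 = (1 10 3 2 9 7 6 5 12) = [0, 10, 9, 2, 4, 12, 5, 6, 8, 7, 3, 11, 1]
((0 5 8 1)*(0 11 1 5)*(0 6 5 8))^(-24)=[0, 1, 2, 3, 4, 5, 6, 7, 8, 9, 10, 11]=(11)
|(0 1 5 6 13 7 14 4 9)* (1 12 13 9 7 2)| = |(0 12 13 2 1 5 6 9)(4 7 14)| = 24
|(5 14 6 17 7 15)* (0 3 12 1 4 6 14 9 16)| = |(0 3 12 1 4 6 17 7 15 5 9 16)| = 12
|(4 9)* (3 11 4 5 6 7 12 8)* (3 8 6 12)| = |(3 11 4 9 5 12 6 7)| = 8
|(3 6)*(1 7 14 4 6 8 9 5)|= |(1 7 14 4 6 3 8 9 5)|= 9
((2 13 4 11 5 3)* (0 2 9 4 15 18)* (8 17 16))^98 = (0 15 2 18 13)(3 11 9 5 4)(8 16 17) = [15, 1, 18, 11, 3, 4, 6, 7, 16, 5, 10, 9, 12, 0, 14, 2, 17, 8, 13]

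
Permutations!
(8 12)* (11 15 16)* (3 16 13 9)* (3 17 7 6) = (3 16 11 15 13 9 17 7 6)(8 12) = [0, 1, 2, 16, 4, 5, 3, 6, 12, 17, 10, 15, 8, 9, 14, 13, 11, 7]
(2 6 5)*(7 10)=(2 6 5)(7 10)=[0, 1, 6, 3, 4, 2, 5, 10, 8, 9, 7]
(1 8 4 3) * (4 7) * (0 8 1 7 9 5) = (0 8 9 5)(3 7 4) = [8, 1, 2, 7, 3, 0, 6, 4, 9, 5]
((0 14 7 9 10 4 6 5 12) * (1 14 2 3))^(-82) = (0 3 14 9 4 5)(1 7 10 6 12 2) = [3, 7, 1, 14, 5, 0, 12, 10, 8, 4, 6, 11, 2, 13, 9]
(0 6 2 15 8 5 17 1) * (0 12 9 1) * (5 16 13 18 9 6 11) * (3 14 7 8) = (0 11 5 17)(1 12 6 2 15 3 14 7 8 16 13 18 9) = [11, 12, 15, 14, 4, 17, 2, 8, 16, 1, 10, 5, 6, 18, 7, 3, 13, 0, 9]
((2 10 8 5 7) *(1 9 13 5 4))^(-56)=(1 8 2 5 9 4 10 7 13)=[0, 8, 5, 3, 10, 9, 6, 13, 2, 4, 7, 11, 12, 1]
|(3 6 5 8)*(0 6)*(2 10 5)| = |(0 6 2 10 5 8 3)| = 7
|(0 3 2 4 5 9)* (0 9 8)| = 6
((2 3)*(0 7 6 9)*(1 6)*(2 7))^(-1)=[9, 7, 0, 2, 4, 5, 1, 3, 8, 6]=(0 9 6 1 7 3 2)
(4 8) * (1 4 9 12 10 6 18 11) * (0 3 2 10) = [3, 4, 10, 2, 8, 5, 18, 7, 9, 12, 6, 1, 0, 13, 14, 15, 16, 17, 11] = (0 3 2 10 6 18 11 1 4 8 9 12)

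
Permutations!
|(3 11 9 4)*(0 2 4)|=6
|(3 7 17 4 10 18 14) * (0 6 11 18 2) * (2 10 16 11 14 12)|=|(0 6 14 3 7 17 4 16 11 18 12 2)|=12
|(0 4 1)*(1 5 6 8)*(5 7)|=|(0 4 7 5 6 8 1)|=7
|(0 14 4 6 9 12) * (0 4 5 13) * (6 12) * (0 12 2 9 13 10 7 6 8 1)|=|(0 14 5 10 7 6 13 12 4 2 9 8 1)|=13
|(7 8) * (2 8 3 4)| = 5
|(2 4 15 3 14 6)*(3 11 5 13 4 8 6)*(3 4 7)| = 24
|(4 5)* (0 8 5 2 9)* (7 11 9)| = 8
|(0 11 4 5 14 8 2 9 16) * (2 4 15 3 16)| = 20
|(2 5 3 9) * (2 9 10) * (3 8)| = 5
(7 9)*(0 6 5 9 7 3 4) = (0 6 5 9 3 4) = [6, 1, 2, 4, 0, 9, 5, 7, 8, 3]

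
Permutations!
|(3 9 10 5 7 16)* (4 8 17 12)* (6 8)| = 30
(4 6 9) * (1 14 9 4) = (1 14 9)(4 6) = [0, 14, 2, 3, 6, 5, 4, 7, 8, 1, 10, 11, 12, 13, 9]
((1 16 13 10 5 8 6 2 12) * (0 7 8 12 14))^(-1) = (0 14 2 6 8 7)(1 12 5 10 13 16) = [14, 12, 6, 3, 4, 10, 8, 0, 7, 9, 13, 11, 5, 16, 2, 15, 1]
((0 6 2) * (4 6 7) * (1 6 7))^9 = (0 1 6 2)(4 7) = [1, 6, 0, 3, 7, 5, 2, 4]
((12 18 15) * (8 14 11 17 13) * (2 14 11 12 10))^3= (2 18)(8 13 17 11)(10 12)(14 15)= [0, 1, 18, 3, 4, 5, 6, 7, 13, 9, 12, 8, 10, 17, 15, 14, 16, 11, 2]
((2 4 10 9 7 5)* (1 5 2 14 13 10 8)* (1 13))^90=(14)(2 7 9 10 13 8 4)=[0, 1, 7, 3, 2, 5, 6, 9, 4, 10, 13, 11, 12, 8, 14]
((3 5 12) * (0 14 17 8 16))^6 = (0 14 17 8 16) = [14, 1, 2, 3, 4, 5, 6, 7, 16, 9, 10, 11, 12, 13, 17, 15, 0, 8]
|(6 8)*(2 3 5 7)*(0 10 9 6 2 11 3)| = |(0 10 9 6 8 2)(3 5 7 11)| = 12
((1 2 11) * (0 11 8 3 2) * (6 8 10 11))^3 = (0 3 11 6 2 1 8 10) = [3, 8, 1, 11, 4, 5, 2, 7, 10, 9, 0, 6]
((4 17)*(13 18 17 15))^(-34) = (4 15 13 18 17) = [0, 1, 2, 3, 15, 5, 6, 7, 8, 9, 10, 11, 12, 18, 14, 13, 16, 4, 17]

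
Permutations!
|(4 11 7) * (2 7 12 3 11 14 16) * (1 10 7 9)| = |(1 10 7 4 14 16 2 9)(3 11 12)| = 24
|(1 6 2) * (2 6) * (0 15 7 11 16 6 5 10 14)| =|(0 15 7 11 16 6 5 10 14)(1 2)| =18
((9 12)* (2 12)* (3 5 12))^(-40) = (12) = [0, 1, 2, 3, 4, 5, 6, 7, 8, 9, 10, 11, 12]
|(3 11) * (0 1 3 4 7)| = |(0 1 3 11 4 7)| = 6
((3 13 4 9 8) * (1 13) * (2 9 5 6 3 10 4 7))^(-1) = (1 3 6 5 4 10 8 9 2 7 13) = [0, 3, 7, 6, 10, 4, 5, 13, 9, 2, 8, 11, 12, 1]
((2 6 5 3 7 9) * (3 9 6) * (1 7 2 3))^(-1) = (1 2 3 9 5 6 7) = [0, 2, 3, 9, 4, 6, 7, 1, 8, 5]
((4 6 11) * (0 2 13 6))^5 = (0 4 11 6 13 2) = [4, 1, 0, 3, 11, 5, 13, 7, 8, 9, 10, 6, 12, 2]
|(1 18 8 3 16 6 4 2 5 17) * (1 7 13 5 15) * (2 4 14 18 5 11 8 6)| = 33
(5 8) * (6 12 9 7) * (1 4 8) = (1 4 8 5)(6 12 9 7) = [0, 4, 2, 3, 8, 1, 12, 6, 5, 7, 10, 11, 9]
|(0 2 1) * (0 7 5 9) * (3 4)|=|(0 2 1 7 5 9)(3 4)|=6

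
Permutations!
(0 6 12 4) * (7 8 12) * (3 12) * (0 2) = [6, 1, 0, 12, 2, 5, 7, 8, 3, 9, 10, 11, 4] = (0 6 7 8 3 12 4 2)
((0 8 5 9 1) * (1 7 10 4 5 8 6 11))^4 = (11)(4 10 7 9 5) = [0, 1, 2, 3, 10, 4, 6, 9, 8, 5, 7, 11]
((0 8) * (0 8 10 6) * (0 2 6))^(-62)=(10)=[0, 1, 2, 3, 4, 5, 6, 7, 8, 9, 10]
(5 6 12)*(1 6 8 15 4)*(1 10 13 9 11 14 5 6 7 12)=(1 7 12 6)(4 10 13 9 11 14 5 8 15)=[0, 7, 2, 3, 10, 8, 1, 12, 15, 11, 13, 14, 6, 9, 5, 4]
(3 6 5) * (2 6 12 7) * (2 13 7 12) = (2 6 5 3)(7 13) = [0, 1, 6, 2, 4, 3, 5, 13, 8, 9, 10, 11, 12, 7]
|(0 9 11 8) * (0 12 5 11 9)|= 4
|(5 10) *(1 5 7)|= 4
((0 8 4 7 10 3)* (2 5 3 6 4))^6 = (0 8 2 5 3)(4 10)(6 7) = [8, 1, 5, 0, 10, 3, 7, 6, 2, 9, 4]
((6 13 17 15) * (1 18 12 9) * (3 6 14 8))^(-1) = (1 9 12 18)(3 8 14 15 17 13 6) = [0, 9, 2, 8, 4, 5, 3, 7, 14, 12, 10, 11, 18, 6, 15, 17, 16, 13, 1]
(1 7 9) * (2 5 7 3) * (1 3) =(2 5 7 9 3) =[0, 1, 5, 2, 4, 7, 6, 9, 8, 3]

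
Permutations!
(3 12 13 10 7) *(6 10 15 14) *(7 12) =(3 7)(6 10 12 13 15 14) =[0, 1, 2, 7, 4, 5, 10, 3, 8, 9, 12, 11, 13, 15, 6, 14]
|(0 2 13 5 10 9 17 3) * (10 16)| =|(0 2 13 5 16 10 9 17 3)| =9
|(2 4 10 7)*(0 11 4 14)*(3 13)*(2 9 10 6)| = |(0 11 4 6 2 14)(3 13)(7 9 10)| = 6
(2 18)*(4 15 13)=(2 18)(4 15 13)=[0, 1, 18, 3, 15, 5, 6, 7, 8, 9, 10, 11, 12, 4, 14, 13, 16, 17, 2]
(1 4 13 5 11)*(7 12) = (1 4 13 5 11)(7 12) = [0, 4, 2, 3, 13, 11, 6, 12, 8, 9, 10, 1, 7, 5]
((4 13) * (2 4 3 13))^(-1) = (2 4)(3 13) = [0, 1, 4, 13, 2, 5, 6, 7, 8, 9, 10, 11, 12, 3]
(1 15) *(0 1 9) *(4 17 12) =(0 1 15 9)(4 17 12) =[1, 15, 2, 3, 17, 5, 6, 7, 8, 0, 10, 11, 4, 13, 14, 9, 16, 12]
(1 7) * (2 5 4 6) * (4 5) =[0, 7, 4, 3, 6, 5, 2, 1] =(1 7)(2 4 6)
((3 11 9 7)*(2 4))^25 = (2 4)(3 11 9 7) = [0, 1, 4, 11, 2, 5, 6, 3, 8, 7, 10, 9]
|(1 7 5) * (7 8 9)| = 5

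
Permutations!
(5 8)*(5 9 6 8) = (6 8 9) = [0, 1, 2, 3, 4, 5, 8, 7, 9, 6]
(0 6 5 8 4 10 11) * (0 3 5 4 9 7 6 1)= (0 1)(3 5 8 9 7 6 4 10 11)= [1, 0, 2, 5, 10, 8, 4, 6, 9, 7, 11, 3]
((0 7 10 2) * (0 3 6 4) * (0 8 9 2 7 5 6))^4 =(10)(0 8)(2 6)(3 4)(5 9) =[8, 1, 6, 4, 3, 9, 2, 7, 0, 5, 10]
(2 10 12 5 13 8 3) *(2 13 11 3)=(2 10 12 5 11 3 13 8)=[0, 1, 10, 13, 4, 11, 6, 7, 2, 9, 12, 3, 5, 8]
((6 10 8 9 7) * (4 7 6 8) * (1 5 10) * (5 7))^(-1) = (1 6 9 8 7)(4 10 5) = [0, 6, 2, 3, 10, 4, 9, 1, 7, 8, 5]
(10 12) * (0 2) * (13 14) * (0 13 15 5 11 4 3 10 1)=(0 2 13 14 15 5 11 4 3 10 12 1)=[2, 0, 13, 10, 3, 11, 6, 7, 8, 9, 12, 4, 1, 14, 15, 5]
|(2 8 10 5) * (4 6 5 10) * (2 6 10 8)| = 6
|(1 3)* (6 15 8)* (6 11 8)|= |(1 3)(6 15)(8 11)|= 2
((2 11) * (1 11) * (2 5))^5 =(1 11 5 2) =[0, 11, 1, 3, 4, 2, 6, 7, 8, 9, 10, 5]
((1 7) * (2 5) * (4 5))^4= (7)(2 4 5)= [0, 1, 4, 3, 5, 2, 6, 7]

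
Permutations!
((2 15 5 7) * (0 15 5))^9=(0 15)=[15, 1, 2, 3, 4, 5, 6, 7, 8, 9, 10, 11, 12, 13, 14, 0]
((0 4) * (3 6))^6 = (6) = [0, 1, 2, 3, 4, 5, 6]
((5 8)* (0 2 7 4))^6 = (8)(0 7)(2 4) = [7, 1, 4, 3, 2, 5, 6, 0, 8]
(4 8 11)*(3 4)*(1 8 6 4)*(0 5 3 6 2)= [5, 8, 0, 1, 2, 3, 4, 7, 11, 9, 10, 6]= (0 5 3 1 8 11 6 4 2)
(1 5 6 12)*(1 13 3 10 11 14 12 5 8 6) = (1 8 6 5)(3 10 11 14 12 13) = [0, 8, 2, 10, 4, 1, 5, 7, 6, 9, 11, 14, 13, 3, 12]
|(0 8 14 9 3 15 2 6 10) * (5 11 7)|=9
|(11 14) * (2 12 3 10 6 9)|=|(2 12 3 10 6 9)(11 14)|=6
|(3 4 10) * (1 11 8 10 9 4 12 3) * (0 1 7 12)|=8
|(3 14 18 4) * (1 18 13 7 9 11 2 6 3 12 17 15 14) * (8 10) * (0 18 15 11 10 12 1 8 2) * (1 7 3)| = |(0 18 4 7 9 10 2 6 1 15 14 13 3 8 12 17 11)| = 17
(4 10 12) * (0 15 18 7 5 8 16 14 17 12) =(0 15 18 7 5 8 16 14 17 12 4 10) =[15, 1, 2, 3, 10, 8, 6, 5, 16, 9, 0, 11, 4, 13, 17, 18, 14, 12, 7]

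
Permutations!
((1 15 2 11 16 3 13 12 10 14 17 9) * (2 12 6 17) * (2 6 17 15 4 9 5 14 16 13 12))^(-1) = [0, 9, 15, 16, 1, 17, 14, 7, 8, 4, 12, 2, 3, 11, 5, 6, 10, 13] = (1 9 4)(2 15 6 14 5 17 13 11)(3 16 10 12)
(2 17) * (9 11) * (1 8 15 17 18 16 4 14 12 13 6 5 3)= [0, 8, 18, 1, 14, 3, 5, 7, 15, 11, 10, 9, 13, 6, 12, 17, 4, 2, 16]= (1 8 15 17 2 18 16 4 14 12 13 6 5 3)(9 11)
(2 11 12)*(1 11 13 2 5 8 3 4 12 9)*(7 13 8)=(1 11 9)(2 8 3 4 12 5 7 13)=[0, 11, 8, 4, 12, 7, 6, 13, 3, 1, 10, 9, 5, 2]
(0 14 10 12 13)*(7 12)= (0 14 10 7 12 13)= [14, 1, 2, 3, 4, 5, 6, 12, 8, 9, 7, 11, 13, 0, 10]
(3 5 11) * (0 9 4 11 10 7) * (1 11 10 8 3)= [9, 11, 2, 5, 10, 8, 6, 0, 3, 4, 7, 1]= (0 9 4 10 7)(1 11)(3 5 8)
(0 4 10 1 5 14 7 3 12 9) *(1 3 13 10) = (0 4 1 5 14 7 13 10 3 12 9) = [4, 5, 2, 12, 1, 14, 6, 13, 8, 0, 3, 11, 9, 10, 7]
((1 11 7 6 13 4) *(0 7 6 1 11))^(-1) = (0 1 7)(4 13 6 11) = [1, 7, 2, 3, 13, 5, 11, 0, 8, 9, 10, 4, 12, 6]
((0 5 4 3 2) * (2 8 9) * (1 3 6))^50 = (0 3 5 8 4 9 6 2 1) = [3, 0, 1, 5, 9, 8, 2, 7, 4, 6]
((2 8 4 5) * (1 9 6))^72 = (9) = [0, 1, 2, 3, 4, 5, 6, 7, 8, 9]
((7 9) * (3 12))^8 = (12) = [0, 1, 2, 3, 4, 5, 6, 7, 8, 9, 10, 11, 12]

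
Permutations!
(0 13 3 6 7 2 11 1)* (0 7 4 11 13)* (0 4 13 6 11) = (0 4)(1 7 2 6 13 3 11) = [4, 7, 6, 11, 0, 5, 13, 2, 8, 9, 10, 1, 12, 3]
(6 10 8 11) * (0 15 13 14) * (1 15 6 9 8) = [6, 15, 2, 3, 4, 5, 10, 7, 11, 8, 1, 9, 12, 14, 0, 13] = (0 6 10 1 15 13 14)(8 11 9)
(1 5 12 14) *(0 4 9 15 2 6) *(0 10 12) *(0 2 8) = [4, 5, 6, 3, 9, 2, 10, 7, 0, 15, 12, 11, 14, 13, 1, 8] = (0 4 9 15 8)(1 5 2 6 10 12 14)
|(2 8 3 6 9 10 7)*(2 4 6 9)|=|(2 8 3 9 10 7 4 6)|=8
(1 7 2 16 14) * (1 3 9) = (1 7 2 16 14 3 9) = [0, 7, 16, 9, 4, 5, 6, 2, 8, 1, 10, 11, 12, 13, 3, 15, 14]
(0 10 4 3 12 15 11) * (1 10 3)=(0 3 12 15 11)(1 10 4)=[3, 10, 2, 12, 1, 5, 6, 7, 8, 9, 4, 0, 15, 13, 14, 11]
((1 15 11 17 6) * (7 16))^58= (1 17 15 6 11)= [0, 17, 2, 3, 4, 5, 11, 7, 8, 9, 10, 1, 12, 13, 14, 6, 16, 15]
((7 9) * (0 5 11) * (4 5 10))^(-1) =(0 11 5 4 10)(7 9) =[11, 1, 2, 3, 10, 4, 6, 9, 8, 7, 0, 5]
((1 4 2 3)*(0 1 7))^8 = (0 4 3)(1 2 7) = [4, 2, 7, 0, 3, 5, 6, 1]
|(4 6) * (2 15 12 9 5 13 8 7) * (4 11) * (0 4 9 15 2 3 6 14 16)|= 8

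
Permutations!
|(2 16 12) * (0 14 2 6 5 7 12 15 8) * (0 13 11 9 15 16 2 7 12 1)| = 60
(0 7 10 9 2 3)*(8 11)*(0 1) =[7, 0, 3, 1, 4, 5, 6, 10, 11, 2, 9, 8] =(0 7 10 9 2 3 1)(8 11)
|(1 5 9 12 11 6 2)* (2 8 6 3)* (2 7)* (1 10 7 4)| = |(1 5 9 12 11 3 4)(2 10 7)(6 8)| = 42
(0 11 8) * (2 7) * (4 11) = [4, 1, 7, 3, 11, 5, 6, 2, 0, 9, 10, 8] = (0 4 11 8)(2 7)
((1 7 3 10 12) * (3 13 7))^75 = [0, 12, 2, 1, 4, 5, 6, 13, 8, 9, 3, 11, 10, 7] = (1 12 10 3)(7 13)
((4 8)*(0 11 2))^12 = (11) = [0, 1, 2, 3, 4, 5, 6, 7, 8, 9, 10, 11]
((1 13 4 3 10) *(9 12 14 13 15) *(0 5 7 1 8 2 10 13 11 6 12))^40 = (0 15 7)(1 5 9)(2 10 8)(3 13 4) = [15, 5, 10, 13, 3, 9, 6, 0, 2, 1, 8, 11, 12, 4, 14, 7]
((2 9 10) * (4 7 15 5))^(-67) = (2 10 9)(4 7 15 5) = [0, 1, 10, 3, 7, 4, 6, 15, 8, 2, 9, 11, 12, 13, 14, 5]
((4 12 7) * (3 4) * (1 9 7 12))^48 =[0, 3, 2, 9, 7, 5, 6, 1, 8, 4, 10, 11, 12] =(12)(1 3 9 4 7)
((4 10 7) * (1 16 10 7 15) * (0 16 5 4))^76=(0 1)(4 10)(5 16)(7 15)=[1, 0, 2, 3, 10, 16, 6, 15, 8, 9, 4, 11, 12, 13, 14, 7, 5]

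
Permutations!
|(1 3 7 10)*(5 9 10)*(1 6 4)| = |(1 3 7 5 9 10 6 4)| = 8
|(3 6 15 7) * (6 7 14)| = |(3 7)(6 15 14)| = 6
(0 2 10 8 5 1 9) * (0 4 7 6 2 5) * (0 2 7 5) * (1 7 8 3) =[0, 9, 10, 1, 5, 7, 8, 6, 2, 4, 3] =(1 9 4 5 7 6 8 2 10 3)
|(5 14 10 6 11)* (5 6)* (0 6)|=|(0 6 11)(5 14 10)|=3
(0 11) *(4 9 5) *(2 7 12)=(0 11)(2 7 12)(4 9 5)=[11, 1, 7, 3, 9, 4, 6, 12, 8, 5, 10, 0, 2]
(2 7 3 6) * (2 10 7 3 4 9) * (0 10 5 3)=(0 10 7 4 9 2)(3 6 5)=[10, 1, 0, 6, 9, 3, 5, 4, 8, 2, 7]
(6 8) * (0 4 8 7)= (0 4 8 6 7)= [4, 1, 2, 3, 8, 5, 7, 0, 6]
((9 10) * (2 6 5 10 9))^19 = (2 10 5 6) = [0, 1, 10, 3, 4, 6, 2, 7, 8, 9, 5]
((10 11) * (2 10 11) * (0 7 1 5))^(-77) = [5, 7, 10, 3, 4, 1, 6, 0, 8, 9, 2, 11] = (11)(0 5 1 7)(2 10)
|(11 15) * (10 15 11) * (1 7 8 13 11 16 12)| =14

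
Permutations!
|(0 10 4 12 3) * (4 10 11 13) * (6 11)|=7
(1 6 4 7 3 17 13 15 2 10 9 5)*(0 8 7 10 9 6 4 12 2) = (0 8 7 3 17 13 15)(1 4 10 6 12 2 9 5) = [8, 4, 9, 17, 10, 1, 12, 3, 7, 5, 6, 11, 2, 15, 14, 0, 16, 13]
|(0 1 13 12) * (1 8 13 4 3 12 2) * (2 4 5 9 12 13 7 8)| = |(0 2 1 5 9 12)(3 13 4)(7 8)| = 6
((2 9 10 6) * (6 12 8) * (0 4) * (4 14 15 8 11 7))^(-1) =(0 4 7 11 12 10 9 2 6 8 15 14) =[4, 1, 6, 3, 7, 5, 8, 11, 15, 2, 9, 12, 10, 13, 0, 14]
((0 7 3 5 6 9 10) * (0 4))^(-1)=(0 4 10 9 6 5 3 7)=[4, 1, 2, 7, 10, 3, 5, 0, 8, 6, 9]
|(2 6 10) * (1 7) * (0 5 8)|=|(0 5 8)(1 7)(2 6 10)|=6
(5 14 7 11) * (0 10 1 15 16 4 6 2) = [10, 15, 0, 3, 6, 14, 2, 11, 8, 9, 1, 5, 12, 13, 7, 16, 4] = (0 10 1 15 16 4 6 2)(5 14 7 11)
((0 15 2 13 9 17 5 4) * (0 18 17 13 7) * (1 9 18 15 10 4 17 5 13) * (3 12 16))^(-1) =(0 7 2 15 4 10)(1 9)(3 16 12)(5 18 13 17) =[7, 9, 15, 16, 10, 18, 6, 2, 8, 1, 0, 11, 3, 17, 14, 4, 12, 5, 13]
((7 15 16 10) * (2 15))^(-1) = (2 7 10 16 15) = [0, 1, 7, 3, 4, 5, 6, 10, 8, 9, 16, 11, 12, 13, 14, 2, 15]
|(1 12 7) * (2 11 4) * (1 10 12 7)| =12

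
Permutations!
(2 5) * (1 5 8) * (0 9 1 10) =(0 9 1 5 2 8 10) =[9, 5, 8, 3, 4, 2, 6, 7, 10, 1, 0]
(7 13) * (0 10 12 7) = (0 10 12 7 13) = [10, 1, 2, 3, 4, 5, 6, 13, 8, 9, 12, 11, 7, 0]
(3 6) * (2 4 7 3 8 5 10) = (2 4 7 3 6 8 5 10) = [0, 1, 4, 6, 7, 10, 8, 3, 5, 9, 2]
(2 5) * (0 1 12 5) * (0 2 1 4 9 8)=[4, 12, 2, 3, 9, 1, 6, 7, 0, 8, 10, 11, 5]=(0 4 9 8)(1 12 5)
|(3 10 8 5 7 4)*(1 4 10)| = |(1 4 3)(5 7 10 8)| = 12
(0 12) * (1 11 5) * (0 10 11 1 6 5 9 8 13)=[12, 1, 2, 3, 4, 6, 5, 7, 13, 8, 11, 9, 10, 0]=(0 12 10 11 9 8 13)(5 6)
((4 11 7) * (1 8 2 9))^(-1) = (1 9 2 8)(4 7 11) = [0, 9, 8, 3, 7, 5, 6, 11, 1, 2, 10, 4]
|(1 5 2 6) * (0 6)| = |(0 6 1 5 2)| = 5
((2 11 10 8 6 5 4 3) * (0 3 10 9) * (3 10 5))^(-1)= (0 9 11 2 3 6 8 10)(4 5)= [9, 1, 3, 6, 5, 4, 8, 7, 10, 11, 0, 2]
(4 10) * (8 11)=(4 10)(8 11)=[0, 1, 2, 3, 10, 5, 6, 7, 11, 9, 4, 8]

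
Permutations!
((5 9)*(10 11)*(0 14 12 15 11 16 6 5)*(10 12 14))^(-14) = (0 5 16)(6 10 9)(11 12 15) = [5, 1, 2, 3, 4, 16, 10, 7, 8, 6, 9, 12, 15, 13, 14, 11, 0]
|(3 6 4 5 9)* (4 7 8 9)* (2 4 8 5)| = 6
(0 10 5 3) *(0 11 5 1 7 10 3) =(0 3 11 5)(1 7 10) =[3, 7, 2, 11, 4, 0, 6, 10, 8, 9, 1, 5]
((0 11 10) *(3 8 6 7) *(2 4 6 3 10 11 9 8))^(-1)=(11)(0 10 7 6 4 2 3 8 9)=[10, 1, 3, 8, 2, 5, 4, 6, 9, 0, 7, 11]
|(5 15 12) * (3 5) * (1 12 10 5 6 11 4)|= 6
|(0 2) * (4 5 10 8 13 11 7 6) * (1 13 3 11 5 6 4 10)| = |(0 2)(1 13 5)(3 11 7 4 6 10 8)| = 42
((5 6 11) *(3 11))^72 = (11) = [0, 1, 2, 3, 4, 5, 6, 7, 8, 9, 10, 11]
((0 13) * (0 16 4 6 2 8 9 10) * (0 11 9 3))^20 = (0 6)(2 13)(3 4)(8 16)(9 11 10) = [6, 1, 13, 4, 3, 5, 0, 7, 16, 11, 9, 10, 12, 2, 14, 15, 8]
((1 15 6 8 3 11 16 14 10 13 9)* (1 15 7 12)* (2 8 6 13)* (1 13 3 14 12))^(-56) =[0, 1, 2, 3, 4, 5, 6, 7, 8, 9, 10, 11, 12, 13, 14, 15, 16] =(16)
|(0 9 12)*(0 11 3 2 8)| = 7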